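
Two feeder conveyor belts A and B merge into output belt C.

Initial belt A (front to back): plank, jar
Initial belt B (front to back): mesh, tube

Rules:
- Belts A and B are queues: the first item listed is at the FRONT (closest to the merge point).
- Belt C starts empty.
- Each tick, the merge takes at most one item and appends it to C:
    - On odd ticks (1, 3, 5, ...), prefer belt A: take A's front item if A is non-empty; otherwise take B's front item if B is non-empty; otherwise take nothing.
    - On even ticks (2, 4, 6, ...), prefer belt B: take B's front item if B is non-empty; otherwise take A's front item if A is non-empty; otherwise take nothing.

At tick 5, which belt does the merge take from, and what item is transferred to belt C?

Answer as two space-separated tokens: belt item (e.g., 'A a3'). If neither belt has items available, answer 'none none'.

Tick 1: prefer A, take plank from A; A=[jar] B=[mesh,tube] C=[plank]
Tick 2: prefer B, take mesh from B; A=[jar] B=[tube] C=[plank,mesh]
Tick 3: prefer A, take jar from A; A=[-] B=[tube] C=[plank,mesh,jar]
Tick 4: prefer B, take tube from B; A=[-] B=[-] C=[plank,mesh,jar,tube]
Tick 5: prefer A, both empty, nothing taken; A=[-] B=[-] C=[plank,mesh,jar,tube]

Answer: none none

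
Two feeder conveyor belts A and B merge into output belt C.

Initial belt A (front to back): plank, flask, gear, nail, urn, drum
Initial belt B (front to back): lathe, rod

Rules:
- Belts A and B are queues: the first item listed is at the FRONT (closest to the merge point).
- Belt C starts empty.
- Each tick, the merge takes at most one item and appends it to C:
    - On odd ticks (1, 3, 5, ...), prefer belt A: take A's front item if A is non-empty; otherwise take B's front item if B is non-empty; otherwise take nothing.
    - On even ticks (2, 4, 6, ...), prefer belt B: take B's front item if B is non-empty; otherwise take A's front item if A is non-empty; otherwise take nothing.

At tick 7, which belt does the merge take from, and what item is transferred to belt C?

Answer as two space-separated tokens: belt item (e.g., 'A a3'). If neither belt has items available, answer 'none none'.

Tick 1: prefer A, take plank from A; A=[flask,gear,nail,urn,drum] B=[lathe,rod] C=[plank]
Tick 2: prefer B, take lathe from B; A=[flask,gear,nail,urn,drum] B=[rod] C=[plank,lathe]
Tick 3: prefer A, take flask from A; A=[gear,nail,urn,drum] B=[rod] C=[plank,lathe,flask]
Tick 4: prefer B, take rod from B; A=[gear,nail,urn,drum] B=[-] C=[plank,lathe,flask,rod]
Tick 5: prefer A, take gear from A; A=[nail,urn,drum] B=[-] C=[plank,lathe,flask,rod,gear]
Tick 6: prefer B, take nail from A; A=[urn,drum] B=[-] C=[plank,lathe,flask,rod,gear,nail]
Tick 7: prefer A, take urn from A; A=[drum] B=[-] C=[plank,lathe,flask,rod,gear,nail,urn]

Answer: A urn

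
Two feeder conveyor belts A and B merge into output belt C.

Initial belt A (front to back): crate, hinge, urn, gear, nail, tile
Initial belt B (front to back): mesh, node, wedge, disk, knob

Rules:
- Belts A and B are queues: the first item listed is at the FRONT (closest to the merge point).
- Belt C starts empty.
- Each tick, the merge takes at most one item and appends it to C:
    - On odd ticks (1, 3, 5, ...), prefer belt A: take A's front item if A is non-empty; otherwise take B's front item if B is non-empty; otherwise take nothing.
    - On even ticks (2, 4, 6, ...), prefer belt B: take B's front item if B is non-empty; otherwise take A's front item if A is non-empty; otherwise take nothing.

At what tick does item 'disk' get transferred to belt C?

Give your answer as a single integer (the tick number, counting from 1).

Answer: 8

Derivation:
Tick 1: prefer A, take crate from A; A=[hinge,urn,gear,nail,tile] B=[mesh,node,wedge,disk,knob] C=[crate]
Tick 2: prefer B, take mesh from B; A=[hinge,urn,gear,nail,tile] B=[node,wedge,disk,knob] C=[crate,mesh]
Tick 3: prefer A, take hinge from A; A=[urn,gear,nail,tile] B=[node,wedge,disk,knob] C=[crate,mesh,hinge]
Tick 4: prefer B, take node from B; A=[urn,gear,nail,tile] B=[wedge,disk,knob] C=[crate,mesh,hinge,node]
Tick 5: prefer A, take urn from A; A=[gear,nail,tile] B=[wedge,disk,knob] C=[crate,mesh,hinge,node,urn]
Tick 6: prefer B, take wedge from B; A=[gear,nail,tile] B=[disk,knob] C=[crate,mesh,hinge,node,urn,wedge]
Tick 7: prefer A, take gear from A; A=[nail,tile] B=[disk,knob] C=[crate,mesh,hinge,node,urn,wedge,gear]
Tick 8: prefer B, take disk from B; A=[nail,tile] B=[knob] C=[crate,mesh,hinge,node,urn,wedge,gear,disk]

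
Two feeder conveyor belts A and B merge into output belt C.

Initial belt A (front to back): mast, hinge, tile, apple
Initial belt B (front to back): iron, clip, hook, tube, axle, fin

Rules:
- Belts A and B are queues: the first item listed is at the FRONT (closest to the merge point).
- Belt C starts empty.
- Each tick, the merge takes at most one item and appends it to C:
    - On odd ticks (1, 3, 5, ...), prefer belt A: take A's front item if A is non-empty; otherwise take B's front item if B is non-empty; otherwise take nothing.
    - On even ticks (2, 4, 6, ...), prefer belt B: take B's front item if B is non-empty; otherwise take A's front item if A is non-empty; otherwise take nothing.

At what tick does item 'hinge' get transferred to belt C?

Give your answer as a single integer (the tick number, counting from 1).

Tick 1: prefer A, take mast from A; A=[hinge,tile,apple] B=[iron,clip,hook,tube,axle,fin] C=[mast]
Tick 2: prefer B, take iron from B; A=[hinge,tile,apple] B=[clip,hook,tube,axle,fin] C=[mast,iron]
Tick 3: prefer A, take hinge from A; A=[tile,apple] B=[clip,hook,tube,axle,fin] C=[mast,iron,hinge]

Answer: 3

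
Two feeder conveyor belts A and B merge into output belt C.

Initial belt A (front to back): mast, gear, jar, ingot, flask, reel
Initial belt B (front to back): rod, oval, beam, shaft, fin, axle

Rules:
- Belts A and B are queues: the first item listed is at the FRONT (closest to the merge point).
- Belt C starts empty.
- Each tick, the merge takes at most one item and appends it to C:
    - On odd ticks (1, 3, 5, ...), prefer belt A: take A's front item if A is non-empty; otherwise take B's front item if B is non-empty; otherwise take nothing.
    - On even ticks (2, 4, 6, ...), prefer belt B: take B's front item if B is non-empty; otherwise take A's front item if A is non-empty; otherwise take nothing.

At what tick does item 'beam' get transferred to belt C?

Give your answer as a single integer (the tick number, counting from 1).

Tick 1: prefer A, take mast from A; A=[gear,jar,ingot,flask,reel] B=[rod,oval,beam,shaft,fin,axle] C=[mast]
Tick 2: prefer B, take rod from B; A=[gear,jar,ingot,flask,reel] B=[oval,beam,shaft,fin,axle] C=[mast,rod]
Tick 3: prefer A, take gear from A; A=[jar,ingot,flask,reel] B=[oval,beam,shaft,fin,axle] C=[mast,rod,gear]
Tick 4: prefer B, take oval from B; A=[jar,ingot,flask,reel] B=[beam,shaft,fin,axle] C=[mast,rod,gear,oval]
Tick 5: prefer A, take jar from A; A=[ingot,flask,reel] B=[beam,shaft,fin,axle] C=[mast,rod,gear,oval,jar]
Tick 6: prefer B, take beam from B; A=[ingot,flask,reel] B=[shaft,fin,axle] C=[mast,rod,gear,oval,jar,beam]

Answer: 6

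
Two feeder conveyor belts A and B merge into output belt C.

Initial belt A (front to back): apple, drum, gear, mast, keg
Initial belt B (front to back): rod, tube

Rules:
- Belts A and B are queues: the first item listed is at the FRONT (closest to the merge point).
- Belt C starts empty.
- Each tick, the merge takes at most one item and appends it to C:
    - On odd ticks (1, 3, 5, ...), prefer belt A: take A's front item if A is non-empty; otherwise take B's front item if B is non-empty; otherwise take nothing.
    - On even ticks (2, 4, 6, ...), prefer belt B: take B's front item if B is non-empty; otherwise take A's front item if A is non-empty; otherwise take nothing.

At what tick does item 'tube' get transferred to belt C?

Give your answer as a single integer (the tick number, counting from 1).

Tick 1: prefer A, take apple from A; A=[drum,gear,mast,keg] B=[rod,tube] C=[apple]
Tick 2: prefer B, take rod from B; A=[drum,gear,mast,keg] B=[tube] C=[apple,rod]
Tick 3: prefer A, take drum from A; A=[gear,mast,keg] B=[tube] C=[apple,rod,drum]
Tick 4: prefer B, take tube from B; A=[gear,mast,keg] B=[-] C=[apple,rod,drum,tube]

Answer: 4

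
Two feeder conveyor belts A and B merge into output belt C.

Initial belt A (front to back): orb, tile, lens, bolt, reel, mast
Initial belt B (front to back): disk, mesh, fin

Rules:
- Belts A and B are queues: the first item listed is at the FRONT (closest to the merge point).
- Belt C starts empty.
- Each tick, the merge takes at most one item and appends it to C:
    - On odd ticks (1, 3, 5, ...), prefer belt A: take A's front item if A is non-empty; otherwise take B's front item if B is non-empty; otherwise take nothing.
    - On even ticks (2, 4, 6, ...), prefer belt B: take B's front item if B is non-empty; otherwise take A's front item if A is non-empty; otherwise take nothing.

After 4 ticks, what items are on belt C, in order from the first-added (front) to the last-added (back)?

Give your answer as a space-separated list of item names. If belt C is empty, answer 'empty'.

Answer: orb disk tile mesh

Derivation:
Tick 1: prefer A, take orb from A; A=[tile,lens,bolt,reel,mast] B=[disk,mesh,fin] C=[orb]
Tick 2: prefer B, take disk from B; A=[tile,lens,bolt,reel,mast] B=[mesh,fin] C=[orb,disk]
Tick 3: prefer A, take tile from A; A=[lens,bolt,reel,mast] B=[mesh,fin] C=[orb,disk,tile]
Tick 4: prefer B, take mesh from B; A=[lens,bolt,reel,mast] B=[fin] C=[orb,disk,tile,mesh]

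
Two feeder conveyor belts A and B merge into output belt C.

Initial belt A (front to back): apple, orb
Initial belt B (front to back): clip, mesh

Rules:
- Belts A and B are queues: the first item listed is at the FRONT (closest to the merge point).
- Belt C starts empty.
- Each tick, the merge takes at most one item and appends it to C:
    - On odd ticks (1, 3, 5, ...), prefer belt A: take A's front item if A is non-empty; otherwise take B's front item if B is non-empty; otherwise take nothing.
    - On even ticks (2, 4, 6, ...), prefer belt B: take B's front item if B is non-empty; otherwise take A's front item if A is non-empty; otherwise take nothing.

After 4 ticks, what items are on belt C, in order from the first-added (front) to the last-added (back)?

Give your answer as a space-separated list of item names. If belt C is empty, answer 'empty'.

Answer: apple clip orb mesh

Derivation:
Tick 1: prefer A, take apple from A; A=[orb] B=[clip,mesh] C=[apple]
Tick 2: prefer B, take clip from B; A=[orb] B=[mesh] C=[apple,clip]
Tick 3: prefer A, take orb from A; A=[-] B=[mesh] C=[apple,clip,orb]
Tick 4: prefer B, take mesh from B; A=[-] B=[-] C=[apple,clip,orb,mesh]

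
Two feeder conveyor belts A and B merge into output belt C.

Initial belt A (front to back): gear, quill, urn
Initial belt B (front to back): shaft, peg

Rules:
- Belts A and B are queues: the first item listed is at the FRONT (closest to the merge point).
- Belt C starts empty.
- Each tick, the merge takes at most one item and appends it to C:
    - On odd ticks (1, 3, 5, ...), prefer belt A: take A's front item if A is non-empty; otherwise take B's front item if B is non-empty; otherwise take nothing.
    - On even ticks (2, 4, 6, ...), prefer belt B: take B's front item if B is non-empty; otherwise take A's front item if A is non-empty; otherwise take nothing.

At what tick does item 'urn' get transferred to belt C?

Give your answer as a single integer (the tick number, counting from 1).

Tick 1: prefer A, take gear from A; A=[quill,urn] B=[shaft,peg] C=[gear]
Tick 2: prefer B, take shaft from B; A=[quill,urn] B=[peg] C=[gear,shaft]
Tick 3: prefer A, take quill from A; A=[urn] B=[peg] C=[gear,shaft,quill]
Tick 4: prefer B, take peg from B; A=[urn] B=[-] C=[gear,shaft,quill,peg]
Tick 5: prefer A, take urn from A; A=[-] B=[-] C=[gear,shaft,quill,peg,urn]

Answer: 5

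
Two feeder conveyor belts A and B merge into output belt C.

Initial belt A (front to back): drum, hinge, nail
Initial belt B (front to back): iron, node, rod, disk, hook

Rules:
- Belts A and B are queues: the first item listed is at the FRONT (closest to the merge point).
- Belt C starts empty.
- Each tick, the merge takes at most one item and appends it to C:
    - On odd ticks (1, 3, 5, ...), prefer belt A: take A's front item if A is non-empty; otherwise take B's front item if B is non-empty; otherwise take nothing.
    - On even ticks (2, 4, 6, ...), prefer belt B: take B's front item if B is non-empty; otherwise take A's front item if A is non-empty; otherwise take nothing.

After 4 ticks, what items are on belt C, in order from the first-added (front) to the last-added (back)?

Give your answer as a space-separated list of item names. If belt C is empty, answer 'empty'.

Tick 1: prefer A, take drum from A; A=[hinge,nail] B=[iron,node,rod,disk,hook] C=[drum]
Tick 2: prefer B, take iron from B; A=[hinge,nail] B=[node,rod,disk,hook] C=[drum,iron]
Tick 3: prefer A, take hinge from A; A=[nail] B=[node,rod,disk,hook] C=[drum,iron,hinge]
Tick 4: prefer B, take node from B; A=[nail] B=[rod,disk,hook] C=[drum,iron,hinge,node]

Answer: drum iron hinge node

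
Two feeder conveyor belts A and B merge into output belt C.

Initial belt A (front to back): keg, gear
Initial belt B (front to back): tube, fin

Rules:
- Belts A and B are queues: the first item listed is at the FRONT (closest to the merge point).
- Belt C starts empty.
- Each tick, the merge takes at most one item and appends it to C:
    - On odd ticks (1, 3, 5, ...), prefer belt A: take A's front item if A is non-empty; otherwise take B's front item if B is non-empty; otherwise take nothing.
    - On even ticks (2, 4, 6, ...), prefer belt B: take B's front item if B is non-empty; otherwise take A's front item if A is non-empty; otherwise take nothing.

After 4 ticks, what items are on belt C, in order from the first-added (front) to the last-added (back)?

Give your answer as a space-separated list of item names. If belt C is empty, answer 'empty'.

Answer: keg tube gear fin

Derivation:
Tick 1: prefer A, take keg from A; A=[gear] B=[tube,fin] C=[keg]
Tick 2: prefer B, take tube from B; A=[gear] B=[fin] C=[keg,tube]
Tick 3: prefer A, take gear from A; A=[-] B=[fin] C=[keg,tube,gear]
Tick 4: prefer B, take fin from B; A=[-] B=[-] C=[keg,tube,gear,fin]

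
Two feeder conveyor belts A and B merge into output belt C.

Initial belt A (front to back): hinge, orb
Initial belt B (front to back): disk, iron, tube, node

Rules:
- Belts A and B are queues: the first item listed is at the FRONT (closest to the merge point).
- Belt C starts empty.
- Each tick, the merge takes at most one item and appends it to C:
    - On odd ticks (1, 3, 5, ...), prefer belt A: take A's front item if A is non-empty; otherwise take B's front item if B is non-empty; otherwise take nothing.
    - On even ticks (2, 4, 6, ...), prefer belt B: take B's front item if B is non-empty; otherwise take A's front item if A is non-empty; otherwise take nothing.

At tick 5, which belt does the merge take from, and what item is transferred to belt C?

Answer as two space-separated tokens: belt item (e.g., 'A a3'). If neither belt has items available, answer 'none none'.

Answer: B tube

Derivation:
Tick 1: prefer A, take hinge from A; A=[orb] B=[disk,iron,tube,node] C=[hinge]
Tick 2: prefer B, take disk from B; A=[orb] B=[iron,tube,node] C=[hinge,disk]
Tick 3: prefer A, take orb from A; A=[-] B=[iron,tube,node] C=[hinge,disk,orb]
Tick 4: prefer B, take iron from B; A=[-] B=[tube,node] C=[hinge,disk,orb,iron]
Tick 5: prefer A, take tube from B; A=[-] B=[node] C=[hinge,disk,orb,iron,tube]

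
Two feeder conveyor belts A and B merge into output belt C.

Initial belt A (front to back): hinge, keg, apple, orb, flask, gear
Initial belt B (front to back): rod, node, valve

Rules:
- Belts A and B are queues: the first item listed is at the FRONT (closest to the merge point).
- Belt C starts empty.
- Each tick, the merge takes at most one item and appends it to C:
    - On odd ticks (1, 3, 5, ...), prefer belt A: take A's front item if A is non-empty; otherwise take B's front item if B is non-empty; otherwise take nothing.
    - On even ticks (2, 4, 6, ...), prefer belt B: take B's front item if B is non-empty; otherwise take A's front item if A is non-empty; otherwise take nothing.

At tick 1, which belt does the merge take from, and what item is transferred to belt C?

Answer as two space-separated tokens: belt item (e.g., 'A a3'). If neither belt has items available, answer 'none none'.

Answer: A hinge

Derivation:
Tick 1: prefer A, take hinge from A; A=[keg,apple,orb,flask,gear] B=[rod,node,valve] C=[hinge]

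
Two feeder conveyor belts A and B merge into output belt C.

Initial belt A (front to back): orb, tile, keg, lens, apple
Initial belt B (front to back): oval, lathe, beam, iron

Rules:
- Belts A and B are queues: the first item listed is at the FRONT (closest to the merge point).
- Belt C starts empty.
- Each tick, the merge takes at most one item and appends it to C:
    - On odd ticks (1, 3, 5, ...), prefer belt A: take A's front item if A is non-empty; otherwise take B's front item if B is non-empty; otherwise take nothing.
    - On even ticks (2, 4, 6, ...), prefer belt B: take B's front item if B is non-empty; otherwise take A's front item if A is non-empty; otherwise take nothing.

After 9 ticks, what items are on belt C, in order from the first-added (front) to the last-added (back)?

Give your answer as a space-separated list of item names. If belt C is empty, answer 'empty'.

Tick 1: prefer A, take orb from A; A=[tile,keg,lens,apple] B=[oval,lathe,beam,iron] C=[orb]
Tick 2: prefer B, take oval from B; A=[tile,keg,lens,apple] B=[lathe,beam,iron] C=[orb,oval]
Tick 3: prefer A, take tile from A; A=[keg,lens,apple] B=[lathe,beam,iron] C=[orb,oval,tile]
Tick 4: prefer B, take lathe from B; A=[keg,lens,apple] B=[beam,iron] C=[orb,oval,tile,lathe]
Tick 5: prefer A, take keg from A; A=[lens,apple] B=[beam,iron] C=[orb,oval,tile,lathe,keg]
Tick 6: prefer B, take beam from B; A=[lens,apple] B=[iron] C=[orb,oval,tile,lathe,keg,beam]
Tick 7: prefer A, take lens from A; A=[apple] B=[iron] C=[orb,oval,tile,lathe,keg,beam,lens]
Tick 8: prefer B, take iron from B; A=[apple] B=[-] C=[orb,oval,tile,lathe,keg,beam,lens,iron]
Tick 9: prefer A, take apple from A; A=[-] B=[-] C=[orb,oval,tile,lathe,keg,beam,lens,iron,apple]

Answer: orb oval tile lathe keg beam lens iron apple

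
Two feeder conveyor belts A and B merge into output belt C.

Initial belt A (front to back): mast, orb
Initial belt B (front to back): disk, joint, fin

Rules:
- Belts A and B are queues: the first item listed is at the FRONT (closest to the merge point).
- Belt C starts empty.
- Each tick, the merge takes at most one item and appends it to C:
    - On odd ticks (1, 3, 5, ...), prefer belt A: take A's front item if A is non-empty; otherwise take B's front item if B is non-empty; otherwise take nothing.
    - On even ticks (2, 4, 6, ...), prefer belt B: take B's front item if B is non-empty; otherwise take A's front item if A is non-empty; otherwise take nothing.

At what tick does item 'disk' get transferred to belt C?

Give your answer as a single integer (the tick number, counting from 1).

Answer: 2

Derivation:
Tick 1: prefer A, take mast from A; A=[orb] B=[disk,joint,fin] C=[mast]
Tick 2: prefer B, take disk from B; A=[orb] B=[joint,fin] C=[mast,disk]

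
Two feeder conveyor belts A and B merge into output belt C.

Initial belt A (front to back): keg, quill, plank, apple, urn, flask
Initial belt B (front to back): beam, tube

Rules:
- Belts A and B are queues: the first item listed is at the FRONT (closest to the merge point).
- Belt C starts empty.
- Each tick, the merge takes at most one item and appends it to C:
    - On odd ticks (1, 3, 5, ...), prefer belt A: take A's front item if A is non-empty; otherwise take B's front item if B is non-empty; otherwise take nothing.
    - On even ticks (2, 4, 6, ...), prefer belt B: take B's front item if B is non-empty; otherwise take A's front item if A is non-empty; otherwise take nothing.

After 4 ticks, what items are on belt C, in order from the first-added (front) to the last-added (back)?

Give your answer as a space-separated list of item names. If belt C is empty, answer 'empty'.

Answer: keg beam quill tube

Derivation:
Tick 1: prefer A, take keg from A; A=[quill,plank,apple,urn,flask] B=[beam,tube] C=[keg]
Tick 2: prefer B, take beam from B; A=[quill,plank,apple,urn,flask] B=[tube] C=[keg,beam]
Tick 3: prefer A, take quill from A; A=[plank,apple,urn,flask] B=[tube] C=[keg,beam,quill]
Tick 4: prefer B, take tube from B; A=[plank,apple,urn,flask] B=[-] C=[keg,beam,quill,tube]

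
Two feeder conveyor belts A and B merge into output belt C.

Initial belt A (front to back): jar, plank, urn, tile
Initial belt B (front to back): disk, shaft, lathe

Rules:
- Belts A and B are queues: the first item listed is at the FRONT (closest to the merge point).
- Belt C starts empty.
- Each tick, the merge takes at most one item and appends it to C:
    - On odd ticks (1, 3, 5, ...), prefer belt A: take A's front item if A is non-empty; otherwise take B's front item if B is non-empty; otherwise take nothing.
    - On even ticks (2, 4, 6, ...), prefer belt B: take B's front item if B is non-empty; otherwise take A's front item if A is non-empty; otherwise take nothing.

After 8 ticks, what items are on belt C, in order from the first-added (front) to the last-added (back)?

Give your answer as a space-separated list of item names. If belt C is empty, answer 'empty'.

Tick 1: prefer A, take jar from A; A=[plank,urn,tile] B=[disk,shaft,lathe] C=[jar]
Tick 2: prefer B, take disk from B; A=[plank,urn,tile] B=[shaft,lathe] C=[jar,disk]
Tick 3: prefer A, take plank from A; A=[urn,tile] B=[shaft,lathe] C=[jar,disk,plank]
Tick 4: prefer B, take shaft from B; A=[urn,tile] B=[lathe] C=[jar,disk,plank,shaft]
Tick 5: prefer A, take urn from A; A=[tile] B=[lathe] C=[jar,disk,plank,shaft,urn]
Tick 6: prefer B, take lathe from B; A=[tile] B=[-] C=[jar,disk,plank,shaft,urn,lathe]
Tick 7: prefer A, take tile from A; A=[-] B=[-] C=[jar,disk,plank,shaft,urn,lathe,tile]
Tick 8: prefer B, both empty, nothing taken; A=[-] B=[-] C=[jar,disk,plank,shaft,urn,lathe,tile]

Answer: jar disk plank shaft urn lathe tile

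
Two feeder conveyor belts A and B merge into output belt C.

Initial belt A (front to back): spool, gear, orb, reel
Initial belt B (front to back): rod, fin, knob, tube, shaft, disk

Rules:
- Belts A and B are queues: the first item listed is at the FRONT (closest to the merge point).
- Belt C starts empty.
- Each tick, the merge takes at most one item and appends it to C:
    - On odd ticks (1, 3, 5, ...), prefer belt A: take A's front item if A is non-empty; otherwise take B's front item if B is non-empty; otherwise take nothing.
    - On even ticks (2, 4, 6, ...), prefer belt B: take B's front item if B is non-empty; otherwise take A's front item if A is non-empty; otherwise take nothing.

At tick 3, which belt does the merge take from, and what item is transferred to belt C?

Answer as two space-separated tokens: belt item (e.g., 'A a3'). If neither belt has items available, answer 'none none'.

Answer: A gear

Derivation:
Tick 1: prefer A, take spool from A; A=[gear,orb,reel] B=[rod,fin,knob,tube,shaft,disk] C=[spool]
Tick 2: prefer B, take rod from B; A=[gear,orb,reel] B=[fin,knob,tube,shaft,disk] C=[spool,rod]
Tick 3: prefer A, take gear from A; A=[orb,reel] B=[fin,knob,tube,shaft,disk] C=[spool,rod,gear]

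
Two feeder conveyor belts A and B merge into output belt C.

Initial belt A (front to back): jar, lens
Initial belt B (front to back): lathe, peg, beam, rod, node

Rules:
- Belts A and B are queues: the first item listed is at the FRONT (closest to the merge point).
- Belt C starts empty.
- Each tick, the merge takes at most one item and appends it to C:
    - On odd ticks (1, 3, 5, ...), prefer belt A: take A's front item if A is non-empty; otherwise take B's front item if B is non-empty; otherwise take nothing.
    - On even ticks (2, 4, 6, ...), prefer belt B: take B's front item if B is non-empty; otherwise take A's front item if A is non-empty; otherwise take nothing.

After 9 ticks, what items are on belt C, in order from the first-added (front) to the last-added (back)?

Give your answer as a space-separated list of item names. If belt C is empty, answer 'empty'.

Answer: jar lathe lens peg beam rod node

Derivation:
Tick 1: prefer A, take jar from A; A=[lens] B=[lathe,peg,beam,rod,node] C=[jar]
Tick 2: prefer B, take lathe from B; A=[lens] B=[peg,beam,rod,node] C=[jar,lathe]
Tick 3: prefer A, take lens from A; A=[-] B=[peg,beam,rod,node] C=[jar,lathe,lens]
Tick 4: prefer B, take peg from B; A=[-] B=[beam,rod,node] C=[jar,lathe,lens,peg]
Tick 5: prefer A, take beam from B; A=[-] B=[rod,node] C=[jar,lathe,lens,peg,beam]
Tick 6: prefer B, take rod from B; A=[-] B=[node] C=[jar,lathe,lens,peg,beam,rod]
Tick 7: prefer A, take node from B; A=[-] B=[-] C=[jar,lathe,lens,peg,beam,rod,node]
Tick 8: prefer B, both empty, nothing taken; A=[-] B=[-] C=[jar,lathe,lens,peg,beam,rod,node]
Tick 9: prefer A, both empty, nothing taken; A=[-] B=[-] C=[jar,lathe,lens,peg,beam,rod,node]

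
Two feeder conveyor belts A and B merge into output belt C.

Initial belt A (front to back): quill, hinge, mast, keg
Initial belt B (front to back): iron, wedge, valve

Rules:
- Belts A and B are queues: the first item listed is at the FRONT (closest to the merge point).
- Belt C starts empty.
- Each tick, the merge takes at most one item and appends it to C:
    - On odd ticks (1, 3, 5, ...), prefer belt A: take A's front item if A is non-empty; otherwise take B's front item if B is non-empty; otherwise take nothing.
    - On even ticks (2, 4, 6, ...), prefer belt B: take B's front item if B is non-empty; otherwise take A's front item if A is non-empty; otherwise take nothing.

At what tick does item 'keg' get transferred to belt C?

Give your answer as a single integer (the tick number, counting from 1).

Answer: 7

Derivation:
Tick 1: prefer A, take quill from A; A=[hinge,mast,keg] B=[iron,wedge,valve] C=[quill]
Tick 2: prefer B, take iron from B; A=[hinge,mast,keg] B=[wedge,valve] C=[quill,iron]
Tick 3: prefer A, take hinge from A; A=[mast,keg] B=[wedge,valve] C=[quill,iron,hinge]
Tick 4: prefer B, take wedge from B; A=[mast,keg] B=[valve] C=[quill,iron,hinge,wedge]
Tick 5: prefer A, take mast from A; A=[keg] B=[valve] C=[quill,iron,hinge,wedge,mast]
Tick 6: prefer B, take valve from B; A=[keg] B=[-] C=[quill,iron,hinge,wedge,mast,valve]
Tick 7: prefer A, take keg from A; A=[-] B=[-] C=[quill,iron,hinge,wedge,mast,valve,keg]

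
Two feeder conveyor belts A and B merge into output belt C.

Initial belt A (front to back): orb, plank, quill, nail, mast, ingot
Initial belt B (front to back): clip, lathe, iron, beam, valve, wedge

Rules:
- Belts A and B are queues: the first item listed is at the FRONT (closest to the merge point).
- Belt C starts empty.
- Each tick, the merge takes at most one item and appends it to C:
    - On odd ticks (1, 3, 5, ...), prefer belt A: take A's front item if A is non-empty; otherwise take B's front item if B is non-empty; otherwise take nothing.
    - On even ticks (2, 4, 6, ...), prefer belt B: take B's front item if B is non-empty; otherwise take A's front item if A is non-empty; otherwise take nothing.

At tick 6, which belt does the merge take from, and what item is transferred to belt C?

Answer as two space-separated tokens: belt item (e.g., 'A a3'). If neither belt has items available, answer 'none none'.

Tick 1: prefer A, take orb from A; A=[plank,quill,nail,mast,ingot] B=[clip,lathe,iron,beam,valve,wedge] C=[orb]
Tick 2: prefer B, take clip from B; A=[plank,quill,nail,mast,ingot] B=[lathe,iron,beam,valve,wedge] C=[orb,clip]
Tick 3: prefer A, take plank from A; A=[quill,nail,mast,ingot] B=[lathe,iron,beam,valve,wedge] C=[orb,clip,plank]
Tick 4: prefer B, take lathe from B; A=[quill,nail,mast,ingot] B=[iron,beam,valve,wedge] C=[orb,clip,plank,lathe]
Tick 5: prefer A, take quill from A; A=[nail,mast,ingot] B=[iron,beam,valve,wedge] C=[orb,clip,plank,lathe,quill]
Tick 6: prefer B, take iron from B; A=[nail,mast,ingot] B=[beam,valve,wedge] C=[orb,clip,plank,lathe,quill,iron]

Answer: B iron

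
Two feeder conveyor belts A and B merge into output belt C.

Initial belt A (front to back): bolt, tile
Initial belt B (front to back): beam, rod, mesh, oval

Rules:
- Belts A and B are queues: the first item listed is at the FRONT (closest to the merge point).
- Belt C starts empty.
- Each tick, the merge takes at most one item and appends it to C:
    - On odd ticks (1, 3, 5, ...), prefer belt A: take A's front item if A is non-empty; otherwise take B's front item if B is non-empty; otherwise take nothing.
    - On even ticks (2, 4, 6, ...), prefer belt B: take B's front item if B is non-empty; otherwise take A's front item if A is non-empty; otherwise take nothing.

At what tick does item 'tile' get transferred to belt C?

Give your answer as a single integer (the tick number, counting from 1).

Answer: 3

Derivation:
Tick 1: prefer A, take bolt from A; A=[tile] B=[beam,rod,mesh,oval] C=[bolt]
Tick 2: prefer B, take beam from B; A=[tile] B=[rod,mesh,oval] C=[bolt,beam]
Tick 3: prefer A, take tile from A; A=[-] B=[rod,mesh,oval] C=[bolt,beam,tile]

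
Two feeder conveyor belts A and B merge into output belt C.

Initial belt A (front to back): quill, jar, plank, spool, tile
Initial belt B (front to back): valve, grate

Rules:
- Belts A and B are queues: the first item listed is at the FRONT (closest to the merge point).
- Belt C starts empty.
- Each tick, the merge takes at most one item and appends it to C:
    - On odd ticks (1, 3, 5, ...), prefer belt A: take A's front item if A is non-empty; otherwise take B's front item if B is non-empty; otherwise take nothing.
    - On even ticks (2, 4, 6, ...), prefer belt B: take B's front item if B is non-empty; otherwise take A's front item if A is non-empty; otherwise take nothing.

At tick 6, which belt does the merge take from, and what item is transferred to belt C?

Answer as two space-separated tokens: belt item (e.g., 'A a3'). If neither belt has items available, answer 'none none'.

Tick 1: prefer A, take quill from A; A=[jar,plank,spool,tile] B=[valve,grate] C=[quill]
Tick 2: prefer B, take valve from B; A=[jar,plank,spool,tile] B=[grate] C=[quill,valve]
Tick 3: prefer A, take jar from A; A=[plank,spool,tile] B=[grate] C=[quill,valve,jar]
Tick 4: prefer B, take grate from B; A=[plank,spool,tile] B=[-] C=[quill,valve,jar,grate]
Tick 5: prefer A, take plank from A; A=[spool,tile] B=[-] C=[quill,valve,jar,grate,plank]
Tick 6: prefer B, take spool from A; A=[tile] B=[-] C=[quill,valve,jar,grate,plank,spool]

Answer: A spool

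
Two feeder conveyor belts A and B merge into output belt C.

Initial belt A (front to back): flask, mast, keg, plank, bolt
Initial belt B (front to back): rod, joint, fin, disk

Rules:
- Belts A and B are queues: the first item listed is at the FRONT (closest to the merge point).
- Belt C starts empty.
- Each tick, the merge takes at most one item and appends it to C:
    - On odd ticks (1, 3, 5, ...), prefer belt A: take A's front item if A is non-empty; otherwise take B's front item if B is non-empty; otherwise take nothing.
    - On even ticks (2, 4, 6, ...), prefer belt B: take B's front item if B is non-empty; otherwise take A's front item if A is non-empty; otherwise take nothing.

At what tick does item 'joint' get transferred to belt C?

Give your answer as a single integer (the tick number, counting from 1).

Answer: 4

Derivation:
Tick 1: prefer A, take flask from A; A=[mast,keg,plank,bolt] B=[rod,joint,fin,disk] C=[flask]
Tick 2: prefer B, take rod from B; A=[mast,keg,plank,bolt] B=[joint,fin,disk] C=[flask,rod]
Tick 3: prefer A, take mast from A; A=[keg,plank,bolt] B=[joint,fin,disk] C=[flask,rod,mast]
Tick 4: prefer B, take joint from B; A=[keg,plank,bolt] B=[fin,disk] C=[flask,rod,mast,joint]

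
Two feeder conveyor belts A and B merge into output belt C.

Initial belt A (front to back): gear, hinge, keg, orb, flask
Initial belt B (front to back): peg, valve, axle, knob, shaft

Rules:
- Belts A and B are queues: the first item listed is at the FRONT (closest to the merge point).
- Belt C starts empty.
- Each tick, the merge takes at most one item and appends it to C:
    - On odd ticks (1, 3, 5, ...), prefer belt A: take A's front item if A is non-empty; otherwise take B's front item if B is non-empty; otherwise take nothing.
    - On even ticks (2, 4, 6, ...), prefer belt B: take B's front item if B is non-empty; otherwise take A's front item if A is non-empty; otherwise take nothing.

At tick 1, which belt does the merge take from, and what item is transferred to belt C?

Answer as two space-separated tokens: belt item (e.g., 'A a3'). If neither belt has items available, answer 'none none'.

Answer: A gear

Derivation:
Tick 1: prefer A, take gear from A; A=[hinge,keg,orb,flask] B=[peg,valve,axle,knob,shaft] C=[gear]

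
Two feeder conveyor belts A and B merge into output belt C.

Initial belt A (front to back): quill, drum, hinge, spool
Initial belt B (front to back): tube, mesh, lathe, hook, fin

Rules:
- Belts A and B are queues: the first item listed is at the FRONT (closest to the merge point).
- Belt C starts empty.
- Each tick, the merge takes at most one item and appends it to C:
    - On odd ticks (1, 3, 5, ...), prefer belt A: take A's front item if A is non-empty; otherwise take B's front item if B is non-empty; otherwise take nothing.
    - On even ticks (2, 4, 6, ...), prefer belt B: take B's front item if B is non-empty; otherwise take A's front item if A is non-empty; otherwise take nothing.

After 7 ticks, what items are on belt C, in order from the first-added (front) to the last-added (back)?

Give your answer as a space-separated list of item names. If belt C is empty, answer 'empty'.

Answer: quill tube drum mesh hinge lathe spool

Derivation:
Tick 1: prefer A, take quill from A; A=[drum,hinge,spool] B=[tube,mesh,lathe,hook,fin] C=[quill]
Tick 2: prefer B, take tube from B; A=[drum,hinge,spool] B=[mesh,lathe,hook,fin] C=[quill,tube]
Tick 3: prefer A, take drum from A; A=[hinge,spool] B=[mesh,lathe,hook,fin] C=[quill,tube,drum]
Tick 4: prefer B, take mesh from B; A=[hinge,spool] B=[lathe,hook,fin] C=[quill,tube,drum,mesh]
Tick 5: prefer A, take hinge from A; A=[spool] B=[lathe,hook,fin] C=[quill,tube,drum,mesh,hinge]
Tick 6: prefer B, take lathe from B; A=[spool] B=[hook,fin] C=[quill,tube,drum,mesh,hinge,lathe]
Tick 7: prefer A, take spool from A; A=[-] B=[hook,fin] C=[quill,tube,drum,mesh,hinge,lathe,spool]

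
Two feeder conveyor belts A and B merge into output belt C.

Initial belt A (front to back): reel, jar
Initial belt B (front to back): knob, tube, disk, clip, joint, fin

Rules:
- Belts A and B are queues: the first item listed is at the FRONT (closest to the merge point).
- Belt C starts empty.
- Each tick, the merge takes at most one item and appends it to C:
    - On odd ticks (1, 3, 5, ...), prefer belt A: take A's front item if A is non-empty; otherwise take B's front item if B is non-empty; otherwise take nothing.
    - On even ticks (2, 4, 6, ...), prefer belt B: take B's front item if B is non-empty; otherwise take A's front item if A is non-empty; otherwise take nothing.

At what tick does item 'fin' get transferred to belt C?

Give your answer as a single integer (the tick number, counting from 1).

Answer: 8

Derivation:
Tick 1: prefer A, take reel from A; A=[jar] B=[knob,tube,disk,clip,joint,fin] C=[reel]
Tick 2: prefer B, take knob from B; A=[jar] B=[tube,disk,clip,joint,fin] C=[reel,knob]
Tick 3: prefer A, take jar from A; A=[-] B=[tube,disk,clip,joint,fin] C=[reel,knob,jar]
Tick 4: prefer B, take tube from B; A=[-] B=[disk,clip,joint,fin] C=[reel,knob,jar,tube]
Tick 5: prefer A, take disk from B; A=[-] B=[clip,joint,fin] C=[reel,knob,jar,tube,disk]
Tick 6: prefer B, take clip from B; A=[-] B=[joint,fin] C=[reel,knob,jar,tube,disk,clip]
Tick 7: prefer A, take joint from B; A=[-] B=[fin] C=[reel,knob,jar,tube,disk,clip,joint]
Tick 8: prefer B, take fin from B; A=[-] B=[-] C=[reel,knob,jar,tube,disk,clip,joint,fin]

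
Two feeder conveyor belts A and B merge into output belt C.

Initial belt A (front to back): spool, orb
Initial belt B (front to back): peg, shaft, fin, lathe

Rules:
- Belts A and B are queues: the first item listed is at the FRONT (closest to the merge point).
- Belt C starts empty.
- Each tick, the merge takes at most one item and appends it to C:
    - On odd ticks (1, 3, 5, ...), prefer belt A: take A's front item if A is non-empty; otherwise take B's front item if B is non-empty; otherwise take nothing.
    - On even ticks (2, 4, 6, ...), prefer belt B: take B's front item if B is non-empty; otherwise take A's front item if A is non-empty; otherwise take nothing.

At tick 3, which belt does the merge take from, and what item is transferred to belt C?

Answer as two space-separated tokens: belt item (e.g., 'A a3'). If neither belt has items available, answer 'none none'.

Tick 1: prefer A, take spool from A; A=[orb] B=[peg,shaft,fin,lathe] C=[spool]
Tick 2: prefer B, take peg from B; A=[orb] B=[shaft,fin,lathe] C=[spool,peg]
Tick 3: prefer A, take orb from A; A=[-] B=[shaft,fin,lathe] C=[spool,peg,orb]

Answer: A orb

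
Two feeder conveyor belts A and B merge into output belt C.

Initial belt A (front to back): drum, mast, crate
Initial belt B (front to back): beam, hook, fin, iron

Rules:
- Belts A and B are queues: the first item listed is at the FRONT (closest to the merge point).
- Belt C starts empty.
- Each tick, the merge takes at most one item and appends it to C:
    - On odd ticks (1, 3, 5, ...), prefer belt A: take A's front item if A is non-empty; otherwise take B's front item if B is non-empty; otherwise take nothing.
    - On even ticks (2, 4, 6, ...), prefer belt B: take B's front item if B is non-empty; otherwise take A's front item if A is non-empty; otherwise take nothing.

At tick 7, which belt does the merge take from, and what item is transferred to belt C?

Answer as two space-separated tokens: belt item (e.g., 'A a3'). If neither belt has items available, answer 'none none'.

Tick 1: prefer A, take drum from A; A=[mast,crate] B=[beam,hook,fin,iron] C=[drum]
Tick 2: prefer B, take beam from B; A=[mast,crate] B=[hook,fin,iron] C=[drum,beam]
Tick 3: prefer A, take mast from A; A=[crate] B=[hook,fin,iron] C=[drum,beam,mast]
Tick 4: prefer B, take hook from B; A=[crate] B=[fin,iron] C=[drum,beam,mast,hook]
Tick 5: prefer A, take crate from A; A=[-] B=[fin,iron] C=[drum,beam,mast,hook,crate]
Tick 6: prefer B, take fin from B; A=[-] B=[iron] C=[drum,beam,mast,hook,crate,fin]
Tick 7: prefer A, take iron from B; A=[-] B=[-] C=[drum,beam,mast,hook,crate,fin,iron]

Answer: B iron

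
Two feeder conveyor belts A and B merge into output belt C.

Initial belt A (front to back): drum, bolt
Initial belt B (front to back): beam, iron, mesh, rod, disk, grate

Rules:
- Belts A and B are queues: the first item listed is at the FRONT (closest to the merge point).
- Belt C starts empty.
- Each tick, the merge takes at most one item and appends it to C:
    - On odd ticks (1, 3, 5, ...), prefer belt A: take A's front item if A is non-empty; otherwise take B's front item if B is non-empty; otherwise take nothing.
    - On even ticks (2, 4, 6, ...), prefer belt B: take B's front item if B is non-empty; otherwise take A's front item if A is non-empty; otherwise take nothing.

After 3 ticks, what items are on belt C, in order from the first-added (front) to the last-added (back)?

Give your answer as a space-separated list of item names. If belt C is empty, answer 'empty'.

Answer: drum beam bolt

Derivation:
Tick 1: prefer A, take drum from A; A=[bolt] B=[beam,iron,mesh,rod,disk,grate] C=[drum]
Tick 2: prefer B, take beam from B; A=[bolt] B=[iron,mesh,rod,disk,grate] C=[drum,beam]
Tick 3: prefer A, take bolt from A; A=[-] B=[iron,mesh,rod,disk,grate] C=[drum,beam,bolt]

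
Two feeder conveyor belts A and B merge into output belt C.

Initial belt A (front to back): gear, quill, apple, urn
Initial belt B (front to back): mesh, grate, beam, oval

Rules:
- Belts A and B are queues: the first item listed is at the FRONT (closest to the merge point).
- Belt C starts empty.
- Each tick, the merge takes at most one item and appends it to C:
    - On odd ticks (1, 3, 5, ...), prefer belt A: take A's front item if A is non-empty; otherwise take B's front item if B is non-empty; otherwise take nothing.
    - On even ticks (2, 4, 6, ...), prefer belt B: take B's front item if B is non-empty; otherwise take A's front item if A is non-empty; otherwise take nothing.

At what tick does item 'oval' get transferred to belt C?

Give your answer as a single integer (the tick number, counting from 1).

Answer: 8

Derivation:
Tick 1: prefer A, take gear from A; A=[quill,apple,urn] B=[mesh,grate,beam,oval] C=[gear]
Tick 2: prefer B, take mesh from B; A=[quill,apple,urn] B=[grate,beam,oval] C=[gear,mesh]
Tick 3: prefer A, take quill from A; A=[apple,urn] B=[grate,beam,oval] C=[gear,mesh,quill]
Tick 4: prefer B, take grate from B; A=[apple,urn] B=[beam,oval] C=[gear,mesh,quill,grate]
Tick 5: prefer A, take apple from A; A=[urn] B=[beam,oval] C=[gear,mesh,quill,grate,apple]
Tick 6: prefer B, take beam from B; A=[urn] B=[oval] C=[gear,mesh,quill,grate,apple,beam]
Tick 7: prefer A, take urn from A; A=[-] B=[oval] C=[gear,mesh,quill,grate,apple,beam,urn]
Tick 8: prefer B, take oval from B; A=[-] B=[-] C=[gear,mesh,quill,grate,apple,beam,urn,oval]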